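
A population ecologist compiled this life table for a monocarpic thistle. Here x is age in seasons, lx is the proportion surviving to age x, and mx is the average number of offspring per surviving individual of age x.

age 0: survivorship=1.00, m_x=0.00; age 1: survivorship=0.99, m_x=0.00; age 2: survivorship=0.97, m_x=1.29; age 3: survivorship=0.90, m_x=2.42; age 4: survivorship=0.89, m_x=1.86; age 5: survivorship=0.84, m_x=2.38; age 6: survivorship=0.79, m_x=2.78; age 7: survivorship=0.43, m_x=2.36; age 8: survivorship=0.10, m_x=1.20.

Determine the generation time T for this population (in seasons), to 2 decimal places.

4.50

lx·mx: 0, 0, 1.2513, 2.178, 1.6554, 1.9992, 2.1962, 1.0148, 0.12 → R0 = 10.4149
x·lx·mx: 0, 0, 2.5026, 6.534, 6.6216, 9.996, 13.1772, 7.1036, 0.96 → Σ = 46.895
T = 46.895 / 10.4149 = 4.502684… → 4.50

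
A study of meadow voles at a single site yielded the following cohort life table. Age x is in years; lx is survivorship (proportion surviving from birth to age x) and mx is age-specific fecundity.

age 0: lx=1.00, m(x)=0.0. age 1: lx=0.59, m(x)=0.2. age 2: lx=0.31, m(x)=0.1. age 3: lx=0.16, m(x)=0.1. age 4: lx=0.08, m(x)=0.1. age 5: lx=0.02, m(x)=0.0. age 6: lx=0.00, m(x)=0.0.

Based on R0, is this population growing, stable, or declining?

R0 = Σ lx·mx = 0 + 0.118 + 0.031 + 0.016 + 0.008 + 0 + 0 = 0.173
R0 < 1, so the population is declining.

declining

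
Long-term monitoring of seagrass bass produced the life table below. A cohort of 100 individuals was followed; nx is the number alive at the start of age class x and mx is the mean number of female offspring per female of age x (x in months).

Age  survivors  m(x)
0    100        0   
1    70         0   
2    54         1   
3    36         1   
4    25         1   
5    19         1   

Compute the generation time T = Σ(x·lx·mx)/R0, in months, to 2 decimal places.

3.07

lx = nx/n0 = nx/100: 1, 0.7, 0.54, 0.36, 0.25, 0.19
lx·mx: 0, 0, 0.54, 0.36, 0.25, 0.19 → R0 = 1.34
x·lx·mx: 0, 0, 1.08, 1.08, 1, 0.95 → Σ = 4.11
T = 4.11 / 1.34 = 3.067164… → 3.07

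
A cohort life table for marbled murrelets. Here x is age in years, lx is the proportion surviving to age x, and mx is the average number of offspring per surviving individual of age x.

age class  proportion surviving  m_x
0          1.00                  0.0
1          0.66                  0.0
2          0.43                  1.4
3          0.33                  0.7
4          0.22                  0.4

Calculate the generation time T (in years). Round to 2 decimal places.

lx·mx: 0, 0, 0.602, 0.231, 0.088 → R0 = 0.921
x·lx·mx: 0, 0, 1.204, 0.693, 0.352 → Σ = 2.249
T = 2.249 / 0.921 = 2.441911… → 2.44

2.44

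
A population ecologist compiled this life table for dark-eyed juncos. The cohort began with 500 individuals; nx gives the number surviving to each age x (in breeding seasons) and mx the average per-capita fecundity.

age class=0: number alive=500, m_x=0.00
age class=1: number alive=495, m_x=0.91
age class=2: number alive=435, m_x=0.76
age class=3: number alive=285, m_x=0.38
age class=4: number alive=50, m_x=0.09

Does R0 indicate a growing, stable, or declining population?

growing

lx = nx/n0 = nx/500: 1, 0.99, 0.87, 0.57, 0.1
R0 = Σ lx·mx = 0 + 0.9009 + 0.6612 + 0.2166 + 0.009 = 1.7877
R0 > 1, so the population is growing.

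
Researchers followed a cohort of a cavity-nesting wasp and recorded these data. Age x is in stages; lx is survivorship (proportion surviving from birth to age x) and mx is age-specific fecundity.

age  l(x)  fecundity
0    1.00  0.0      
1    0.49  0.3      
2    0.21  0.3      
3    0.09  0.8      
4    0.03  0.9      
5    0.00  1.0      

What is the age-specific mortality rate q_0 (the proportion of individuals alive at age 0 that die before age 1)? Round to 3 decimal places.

0.510

q_0 = (l_0 − l_1) / l_0 = (1 − 0.49) / 1
     = 0.51 / 1 = 0.51 → 0.510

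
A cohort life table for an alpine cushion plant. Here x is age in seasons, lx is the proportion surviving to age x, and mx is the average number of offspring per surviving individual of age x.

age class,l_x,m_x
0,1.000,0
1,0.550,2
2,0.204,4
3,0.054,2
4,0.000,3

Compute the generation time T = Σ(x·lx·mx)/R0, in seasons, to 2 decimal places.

lx·mx: 0, 1.1, 0.816, 0.108, 0 → R0 = 2.024
x·lx·mx: 0, 1.1, 1.632, 0.324, 0 → Σ = 3.056
T = 3.056 / 2.024 = 1.509881… → 1.51

1.51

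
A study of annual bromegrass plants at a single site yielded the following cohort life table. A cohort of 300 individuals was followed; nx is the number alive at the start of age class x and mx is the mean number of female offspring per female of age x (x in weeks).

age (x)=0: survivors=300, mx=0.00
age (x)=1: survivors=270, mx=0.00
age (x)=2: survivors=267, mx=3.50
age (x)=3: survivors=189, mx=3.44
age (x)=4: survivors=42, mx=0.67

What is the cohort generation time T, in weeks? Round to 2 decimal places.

2.44

lx = nx/n0 = nx/300: 1, 0.9, 0.89, 0.63, 0.14
lx·mx: 0, 0, 3.115, 2.1672, 0.0938 → R0 = 5.376
x·lx·mx: 0, 0, 6.23, 6.5016, 0.3752 → Σ = 13.1068
T = 13.1068 / 5.376 = 2.438021… → 2.44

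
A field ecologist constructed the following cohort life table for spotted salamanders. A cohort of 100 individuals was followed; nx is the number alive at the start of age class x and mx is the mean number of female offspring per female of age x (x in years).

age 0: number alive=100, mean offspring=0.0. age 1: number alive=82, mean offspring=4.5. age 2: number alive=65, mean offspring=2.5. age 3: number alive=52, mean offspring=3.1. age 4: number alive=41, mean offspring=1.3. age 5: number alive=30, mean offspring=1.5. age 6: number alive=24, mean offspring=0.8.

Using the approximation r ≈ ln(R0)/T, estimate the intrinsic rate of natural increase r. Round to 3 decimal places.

lx = nx/n0 = nx/100: 1, 0.82, 0.65, 0.52, 0.41, 0.3, 0.24
R0 = Σ lx·mx = 0 + 3.69 + 1.625 + 1.612 + 0.533 + 0.45 + 0.192 = 8.102
Σ x·lx·mx = 17.31; T = 17.31/8.102 = 2.13651…
r ≈ ln(R0)/T = ln(8.102)/2.13651… = 0.97922… → 0.979

0.979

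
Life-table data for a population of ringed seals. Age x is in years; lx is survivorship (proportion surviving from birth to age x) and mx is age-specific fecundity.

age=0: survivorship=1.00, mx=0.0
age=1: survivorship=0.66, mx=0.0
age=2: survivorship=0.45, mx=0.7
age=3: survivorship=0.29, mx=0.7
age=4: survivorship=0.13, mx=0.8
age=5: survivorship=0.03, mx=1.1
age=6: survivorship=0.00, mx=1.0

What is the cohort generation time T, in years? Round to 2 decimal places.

2.78

lx·mx: 0, 0, 0.315, 0.203, 0.104, 0.033, 0 → R0 = 0.655
x·lx·mx: 0, 0, 0.63, 0.609, 0.416, 0.165, 0 → Σ = 1.82
T = 1.82 / 0.655 = 2.778626… → 2.78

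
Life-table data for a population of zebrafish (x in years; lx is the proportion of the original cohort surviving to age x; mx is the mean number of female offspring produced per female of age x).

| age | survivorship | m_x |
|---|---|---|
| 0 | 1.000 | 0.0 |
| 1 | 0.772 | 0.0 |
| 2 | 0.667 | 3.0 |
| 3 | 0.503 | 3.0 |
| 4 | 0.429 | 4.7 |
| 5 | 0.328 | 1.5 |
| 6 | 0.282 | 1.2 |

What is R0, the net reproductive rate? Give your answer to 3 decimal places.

lx·mx by age: 0, 0, 2.001, 1.509, 2.0163, 0.492, 0.3384
R0 = Σ lx·mx = 6.3567 → 6.357

6.357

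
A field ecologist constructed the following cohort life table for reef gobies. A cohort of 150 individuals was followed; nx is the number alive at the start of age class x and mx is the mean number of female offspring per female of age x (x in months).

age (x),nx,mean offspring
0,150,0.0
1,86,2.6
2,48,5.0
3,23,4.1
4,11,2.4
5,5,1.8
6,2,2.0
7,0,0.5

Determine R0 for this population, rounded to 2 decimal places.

3.98

lx = nx/n0 = nx/150: 1, 0.57333…, 0.32, 0.15333…, 0.07333…, 0.03333…, 0.01333…, 0
lx·mx by age: 0, 1.490667…, 1.6, 0.628667…, 0.176…, 0.06…, 0.026667…, 0
R0 = Σ lx·mx = 3.982… → 3.98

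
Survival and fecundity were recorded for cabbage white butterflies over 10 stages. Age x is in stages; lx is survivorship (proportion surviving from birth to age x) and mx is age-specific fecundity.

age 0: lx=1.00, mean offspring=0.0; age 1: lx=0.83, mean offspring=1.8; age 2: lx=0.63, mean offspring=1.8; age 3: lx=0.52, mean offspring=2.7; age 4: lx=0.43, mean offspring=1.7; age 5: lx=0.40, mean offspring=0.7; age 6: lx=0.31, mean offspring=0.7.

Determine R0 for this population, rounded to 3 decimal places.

lx·mx by age: 0, 1.494, 1.134, 1.404, 0.731, 0.28, 0.217
R0 = Σ lx·mx = 5.26 → 5.260

5.260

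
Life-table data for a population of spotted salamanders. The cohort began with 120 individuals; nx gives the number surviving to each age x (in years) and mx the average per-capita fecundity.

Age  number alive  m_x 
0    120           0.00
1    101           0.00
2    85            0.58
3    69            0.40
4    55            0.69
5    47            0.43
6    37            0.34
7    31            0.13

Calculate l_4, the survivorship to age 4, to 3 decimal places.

l_4 = n_4/n_0 = 55/120 = 0.458333… → 0.458

0.458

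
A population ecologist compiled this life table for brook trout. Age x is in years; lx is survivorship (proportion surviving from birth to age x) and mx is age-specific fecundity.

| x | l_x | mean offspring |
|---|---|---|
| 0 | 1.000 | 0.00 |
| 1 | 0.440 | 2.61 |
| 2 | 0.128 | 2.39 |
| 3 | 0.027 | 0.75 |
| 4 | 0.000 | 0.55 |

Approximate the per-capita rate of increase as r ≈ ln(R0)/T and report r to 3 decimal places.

R0 = Σ lx·mx = 0 + 1.1484 + 0.30592 + 0.02025 + 0 = 1.47457
Σ x·lx·mx = 1.82099; T = 1.82099/1.47457 = 1.23493…
r ≈ ln(R0)/T = ln(1.47457)/1.23493… = 0.31448… → 0.314

0.314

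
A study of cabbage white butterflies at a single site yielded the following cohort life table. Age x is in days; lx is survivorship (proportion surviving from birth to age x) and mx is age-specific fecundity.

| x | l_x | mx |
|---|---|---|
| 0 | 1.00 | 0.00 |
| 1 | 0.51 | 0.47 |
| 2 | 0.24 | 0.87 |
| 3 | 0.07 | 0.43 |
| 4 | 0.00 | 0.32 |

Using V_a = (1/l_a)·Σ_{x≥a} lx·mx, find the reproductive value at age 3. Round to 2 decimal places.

lx·mx for x ≥ 3: 0.0301, 0 → sum = 0.0301
V_3 = 0.0301 / l_3 = 0.0301 / 0.07 = 0.43 → 0.43

0.43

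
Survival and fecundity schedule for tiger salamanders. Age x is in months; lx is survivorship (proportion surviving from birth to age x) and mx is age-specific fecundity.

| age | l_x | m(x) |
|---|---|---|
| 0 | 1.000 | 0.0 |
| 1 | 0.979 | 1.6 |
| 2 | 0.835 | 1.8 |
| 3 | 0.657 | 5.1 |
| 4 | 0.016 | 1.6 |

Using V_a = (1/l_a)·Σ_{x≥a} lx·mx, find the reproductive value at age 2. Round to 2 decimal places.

lx·mx for x ≥ 2: 1.503, 3.3507, 0.0256 → sum = 4.8793
V_2 = 4.8793 / l_2 = 4.8793 / 0.835 = 5.843473… → 5.84

5.84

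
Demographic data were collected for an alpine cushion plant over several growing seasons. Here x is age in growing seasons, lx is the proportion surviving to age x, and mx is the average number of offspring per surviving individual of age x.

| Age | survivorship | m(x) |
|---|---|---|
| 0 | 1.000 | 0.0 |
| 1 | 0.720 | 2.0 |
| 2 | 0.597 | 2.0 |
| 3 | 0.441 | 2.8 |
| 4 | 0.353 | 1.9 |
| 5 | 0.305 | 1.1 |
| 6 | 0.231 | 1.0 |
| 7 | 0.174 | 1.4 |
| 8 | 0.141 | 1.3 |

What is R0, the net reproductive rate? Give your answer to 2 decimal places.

5.53

lx·mx by age: 0, 1.44, 1.194, 1.2348, 0.6707, 0.3355, 0.231, 0.2436, 0.1833
R0 = Σ lx·mx = 5.5329 → 5.53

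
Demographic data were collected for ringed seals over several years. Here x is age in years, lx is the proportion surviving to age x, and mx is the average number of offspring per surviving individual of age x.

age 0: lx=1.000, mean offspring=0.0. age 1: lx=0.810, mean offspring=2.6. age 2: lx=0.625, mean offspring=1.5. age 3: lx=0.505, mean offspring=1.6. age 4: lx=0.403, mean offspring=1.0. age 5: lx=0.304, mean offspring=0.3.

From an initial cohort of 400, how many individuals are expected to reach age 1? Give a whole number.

Expected survivors = N0 · l_1 = 400 × 0.810 = 324 → 324

324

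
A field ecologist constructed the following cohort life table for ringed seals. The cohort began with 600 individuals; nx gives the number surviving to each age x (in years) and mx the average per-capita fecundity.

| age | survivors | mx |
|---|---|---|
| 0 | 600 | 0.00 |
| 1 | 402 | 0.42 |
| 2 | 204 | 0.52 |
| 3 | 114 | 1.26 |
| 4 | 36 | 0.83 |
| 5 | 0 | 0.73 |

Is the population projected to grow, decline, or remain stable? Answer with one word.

declining

lx = nx/n0 = nx/600: 1, 0.67, 0.34, 0.19, 0.06, 0
R0 = Σ lx·mx = 0 + 0.2814 + 0.1768 + 0.2394 + 0.0498 + 0 = 0.7474
R0 < 1, so the population is declining.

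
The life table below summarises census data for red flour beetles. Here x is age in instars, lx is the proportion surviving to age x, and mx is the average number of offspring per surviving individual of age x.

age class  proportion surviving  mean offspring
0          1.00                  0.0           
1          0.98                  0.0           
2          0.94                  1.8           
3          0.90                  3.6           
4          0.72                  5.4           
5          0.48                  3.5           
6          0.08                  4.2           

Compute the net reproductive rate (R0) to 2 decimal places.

10.84

lx·mx by age: 0, 0, 1.692, 3.24, 3.888, 1.68, 0.336
R0 = Σ lx·mx = 10.836 → 10.84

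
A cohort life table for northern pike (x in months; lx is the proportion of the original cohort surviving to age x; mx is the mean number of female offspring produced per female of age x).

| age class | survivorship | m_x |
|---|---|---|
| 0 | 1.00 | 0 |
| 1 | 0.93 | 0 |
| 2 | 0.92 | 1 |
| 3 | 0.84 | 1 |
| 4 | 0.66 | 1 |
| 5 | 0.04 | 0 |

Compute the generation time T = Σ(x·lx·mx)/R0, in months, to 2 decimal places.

lx·mx: 0, 0, 0.92, 0.84, 0.66, 0 → R0 = 2.42
x·lx·mx: 0, 0, 1.84, 2.52, 2.64, 0 → Σ = 7
T = 7 / 2.42 = 2.892562… → 2.89

2.89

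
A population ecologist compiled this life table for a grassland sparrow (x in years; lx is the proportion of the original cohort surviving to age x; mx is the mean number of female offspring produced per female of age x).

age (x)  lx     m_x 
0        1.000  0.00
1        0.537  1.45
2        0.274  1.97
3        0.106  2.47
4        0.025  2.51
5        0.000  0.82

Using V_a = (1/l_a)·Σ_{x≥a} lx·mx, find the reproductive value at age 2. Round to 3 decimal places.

lx·mx for x ≥ 2: 0.53978, 0.26182, 0.06275, 0 → sum = 0.86435
V_2 = 0.86435 / l_2 = 0.86435 / 0.274 = 3.154562… → 3.155

3.155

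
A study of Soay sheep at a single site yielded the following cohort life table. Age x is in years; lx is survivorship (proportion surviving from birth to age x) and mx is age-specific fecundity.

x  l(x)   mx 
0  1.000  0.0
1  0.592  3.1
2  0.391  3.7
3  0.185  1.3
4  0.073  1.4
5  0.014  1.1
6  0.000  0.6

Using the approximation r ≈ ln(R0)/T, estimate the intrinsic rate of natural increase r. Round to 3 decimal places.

0.792

R0 = Σ lx·mx = 0 + 1.8352 + 1.4467 + 0.2405 + 0.1022 + 0.0154 + 0 = 3.64
Σ x·lx·mx = 5.9359; T = 5.9359/3.64 = 1.63074…
r ≈ ln(R0)/T = ln(3.64)/1.63074… = 0.79227… → 0.792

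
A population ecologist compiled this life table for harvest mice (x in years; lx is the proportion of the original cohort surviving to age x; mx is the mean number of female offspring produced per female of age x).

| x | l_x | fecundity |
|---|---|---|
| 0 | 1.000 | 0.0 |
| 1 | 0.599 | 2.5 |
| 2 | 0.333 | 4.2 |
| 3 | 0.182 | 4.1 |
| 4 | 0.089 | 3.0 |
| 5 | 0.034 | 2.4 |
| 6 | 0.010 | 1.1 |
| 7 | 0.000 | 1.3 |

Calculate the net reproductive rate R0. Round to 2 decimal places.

lx·mx by age: 0, 1.4975, 1.3986, 0.7462, 0.267, 0.0816, 0.011, 0
R0 = Σ lx·mx = 4.0019 → 4.00

4.00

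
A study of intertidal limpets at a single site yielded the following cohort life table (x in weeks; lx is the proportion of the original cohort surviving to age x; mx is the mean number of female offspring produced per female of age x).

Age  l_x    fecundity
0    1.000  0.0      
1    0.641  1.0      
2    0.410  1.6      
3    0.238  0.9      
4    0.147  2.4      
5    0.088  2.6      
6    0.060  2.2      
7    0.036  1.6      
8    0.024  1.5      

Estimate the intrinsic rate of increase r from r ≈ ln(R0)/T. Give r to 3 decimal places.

R0 = Σ lx·mx = 0 + 0.641 + 0.656 + 0.2142 + 0.3528 + 0.2288 + 0.132 + 0.0576 + 0.036 = 2.3184
Σ x·lx·mx = 6.634; T = 6.634/2.3184 = 2.86146…
r ≈ ln(R0)/T = ln(2.3184)/2.86146… = 0.29386… → 0.294

0.294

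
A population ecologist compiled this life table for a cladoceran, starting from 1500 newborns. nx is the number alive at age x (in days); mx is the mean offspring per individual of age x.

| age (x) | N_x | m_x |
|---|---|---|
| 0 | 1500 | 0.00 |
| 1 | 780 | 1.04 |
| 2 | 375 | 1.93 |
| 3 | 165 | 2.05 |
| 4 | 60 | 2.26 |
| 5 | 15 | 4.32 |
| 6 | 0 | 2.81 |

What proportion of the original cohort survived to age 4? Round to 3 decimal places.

l_4 = n_4/n_0 = 60/1500 = 0.04 → 0.040

0.040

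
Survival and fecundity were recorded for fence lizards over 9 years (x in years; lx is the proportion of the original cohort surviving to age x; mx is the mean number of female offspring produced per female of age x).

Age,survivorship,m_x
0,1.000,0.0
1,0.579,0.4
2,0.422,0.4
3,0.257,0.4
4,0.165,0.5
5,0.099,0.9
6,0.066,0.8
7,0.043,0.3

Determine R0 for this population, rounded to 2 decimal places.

0.74

lx·mx by age: 0, 0.2316, 0.1688, 0.1028, 0.0825, 0.0891, 0.0528, 0.0129
R0 = Σ lx·mx = 0.7405 → 0.74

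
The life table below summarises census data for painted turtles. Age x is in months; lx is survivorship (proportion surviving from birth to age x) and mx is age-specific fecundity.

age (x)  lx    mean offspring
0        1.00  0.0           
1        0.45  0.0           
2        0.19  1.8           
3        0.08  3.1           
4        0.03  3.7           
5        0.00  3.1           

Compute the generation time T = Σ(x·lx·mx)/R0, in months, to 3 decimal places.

2.670

lx·mx: 0, 0, 0.342, 0.248, 0.111, 0 → R0 = 0.701
x·lx·mx: 0, 0, 0.684, 0.744, 0.444, 0 → Σ = 1.872
T = 1.872 / 0.701 = 2.670471… → 2.670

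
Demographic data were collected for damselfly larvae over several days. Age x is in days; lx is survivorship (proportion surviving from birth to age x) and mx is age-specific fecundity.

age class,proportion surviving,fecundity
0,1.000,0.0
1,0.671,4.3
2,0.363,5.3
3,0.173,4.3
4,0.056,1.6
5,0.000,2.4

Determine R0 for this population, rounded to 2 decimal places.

lx·mx by age: 0, 2.8853, 1.9239, 0.7439, 0.0896, 0
R0 = Σ lx·mx = 5.6427 → 5.64

5.64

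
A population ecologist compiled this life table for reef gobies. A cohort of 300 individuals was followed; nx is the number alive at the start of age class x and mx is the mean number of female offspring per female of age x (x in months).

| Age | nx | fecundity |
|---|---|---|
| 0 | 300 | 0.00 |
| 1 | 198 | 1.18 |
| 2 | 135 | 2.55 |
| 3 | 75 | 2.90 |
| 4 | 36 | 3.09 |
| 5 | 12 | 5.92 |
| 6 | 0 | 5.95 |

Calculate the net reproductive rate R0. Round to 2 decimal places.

3.26

lx = nx/n0 = nx/300: 1, 0.66, 0.45, 0.25, 0.12, 0.04, 0
lx·mx by age: 0, 0.7788, 1.1475, 0.725, 0.3708, 0.2368, 0
R0 = Σ lx·mx = 3.2589 → 3.26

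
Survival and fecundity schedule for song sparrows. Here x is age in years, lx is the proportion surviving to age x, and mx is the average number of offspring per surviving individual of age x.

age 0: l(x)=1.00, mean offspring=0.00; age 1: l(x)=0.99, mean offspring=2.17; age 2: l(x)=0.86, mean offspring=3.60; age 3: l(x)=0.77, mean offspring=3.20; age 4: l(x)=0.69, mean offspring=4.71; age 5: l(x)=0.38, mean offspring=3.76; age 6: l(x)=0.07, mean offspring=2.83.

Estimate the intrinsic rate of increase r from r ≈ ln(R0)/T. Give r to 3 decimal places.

0.860

R0 = Σ lx·mx = 0 + 2.1483 + 3.096 + 2.464 + 3.2499 + 1.4288 + 0.1981 = 12.5851
Σ x·lx·mx = 37.0645; T = 37.0645/12.5851 = 2.94511…
r ≈ ln(R0)/T = ln(12.5851)/2.94511… = 0.8599… → 0.860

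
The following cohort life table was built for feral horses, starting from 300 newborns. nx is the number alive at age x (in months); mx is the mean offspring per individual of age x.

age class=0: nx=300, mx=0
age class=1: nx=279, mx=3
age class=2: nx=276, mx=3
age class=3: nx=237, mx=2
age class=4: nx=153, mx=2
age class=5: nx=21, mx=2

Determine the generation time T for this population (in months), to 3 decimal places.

2.151

lx = nx/n0 = nx/300: 1, 0.93, 0.92, 0.79, 0.51, 0.07
lx·mx: 0, 2.79, 2.76, 1.58, 1.02, 0.14 → R0 = 8.29
x·lx·mx: 0, 2.79, 5.52, 4.74, 4.08, 0.7 → Σ = 17.83
T = 17.83 / 8.29 = 2.150784… → 2.151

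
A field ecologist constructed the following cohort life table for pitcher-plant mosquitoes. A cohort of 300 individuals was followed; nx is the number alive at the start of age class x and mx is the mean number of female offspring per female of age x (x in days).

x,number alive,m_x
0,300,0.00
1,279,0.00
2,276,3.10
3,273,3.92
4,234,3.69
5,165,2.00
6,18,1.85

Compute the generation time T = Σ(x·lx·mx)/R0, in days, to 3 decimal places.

lx = nx/n0 = nx/300: 1, 0.93, 0.92, 0.91, 0.78, 0.55, 0.06
lx·mx: 0, 0, 2.852, 3.5672, 2.8782, 1.1, 0.111 → R0 = 10.5084
x·lx·mx: 0, 0, 5.704, 10.7016, 11.5128, 5.5, 0.666 → Σ = 34.0844
T = 34.0844 / 10.5084 = 3.243539… → 3.244

3.244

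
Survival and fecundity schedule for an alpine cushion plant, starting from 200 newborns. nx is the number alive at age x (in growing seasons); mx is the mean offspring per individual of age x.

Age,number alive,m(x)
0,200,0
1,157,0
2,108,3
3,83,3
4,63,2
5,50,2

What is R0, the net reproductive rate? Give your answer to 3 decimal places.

3.995

lx = nx/n0 = nx/200: 1, 0.785, 0.54, 0.415, 0.315, 0.25
lx·mx by age: 0, 0, 1.62, 1.245, 0.63, 0.5
R0 = Σ lx·mx = 3.995 → 3.995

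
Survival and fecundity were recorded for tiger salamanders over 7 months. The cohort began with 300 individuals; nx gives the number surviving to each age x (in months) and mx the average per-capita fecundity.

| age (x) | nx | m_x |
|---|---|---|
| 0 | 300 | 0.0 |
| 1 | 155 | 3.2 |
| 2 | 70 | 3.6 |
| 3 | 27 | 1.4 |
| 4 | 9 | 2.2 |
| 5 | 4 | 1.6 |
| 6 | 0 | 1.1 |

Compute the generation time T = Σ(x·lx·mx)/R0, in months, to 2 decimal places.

1.51

lx = nx/n0 = nx/300: 1, 0.51667…, 0.23333…, 0.09, 0.03, 0.01333…, 0
lx·mx: 0, 1.653333…, 0.84…, 0.126, 0.066, 0.021333…, 0 → R0 = 2.706667…
x·lx·mx: 0, 1.653333…, 1.68…, 0.378, 0.264, 0.106667…, 0 → Σ = 4.082…
T = 4.082… / 2.706667… = 1.508128… → 1.51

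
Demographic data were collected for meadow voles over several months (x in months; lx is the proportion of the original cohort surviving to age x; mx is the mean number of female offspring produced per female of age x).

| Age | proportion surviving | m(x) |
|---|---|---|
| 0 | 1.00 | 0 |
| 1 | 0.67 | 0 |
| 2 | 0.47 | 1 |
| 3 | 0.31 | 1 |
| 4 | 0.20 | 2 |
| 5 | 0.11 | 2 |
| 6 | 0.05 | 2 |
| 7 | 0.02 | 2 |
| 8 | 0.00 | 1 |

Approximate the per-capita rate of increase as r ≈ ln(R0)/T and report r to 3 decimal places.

0.122

R0 = Σ lx·mx = 0 + 0 + 0.47 + 0.31 + 0.4 + 0.22 + 0.1 + 0.04 + 0 = 1.54
Σ x·lx·mx = 5.45; T = 5.45/1.54 = 3.53896…
r ≈ ln(R0)/T = ln(1.54)/3.53896… = 0.12201… → 0.122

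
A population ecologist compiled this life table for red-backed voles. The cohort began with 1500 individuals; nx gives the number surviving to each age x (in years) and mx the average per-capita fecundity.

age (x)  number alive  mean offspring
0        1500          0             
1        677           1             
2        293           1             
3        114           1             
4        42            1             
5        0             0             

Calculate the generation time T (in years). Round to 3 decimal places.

lx = nx/n0 = nx/1500: 1, 0.45133…, 0.19533…, 0.076, 0.028, 0
lx·mx: 0, 0.451333…, 0.195333…, 0.076, 0.028, 0 → R0 = 0.750667…
x·lx·mx: 0, 0.451333…, 0.390667…, 0.228, 0.112, 0 → Σ = 1.182…
T = 1.182… / 0.750667… = 1.5746… → 1.575

1.575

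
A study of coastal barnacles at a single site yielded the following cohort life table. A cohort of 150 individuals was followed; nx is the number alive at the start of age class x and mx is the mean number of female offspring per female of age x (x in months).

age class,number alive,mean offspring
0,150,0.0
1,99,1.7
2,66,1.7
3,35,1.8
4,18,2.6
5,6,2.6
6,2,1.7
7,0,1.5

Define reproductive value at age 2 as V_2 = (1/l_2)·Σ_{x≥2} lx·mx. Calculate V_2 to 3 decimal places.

3.652

lx = nx/n0 = nx/150: 1, 0.66, 0.44, 0.23333…, 0.12, 0.04, 0.01333…, 0
lx·mx for x ≥ 2: 0.748, 0.42…, 0.312, 0.104, 0.022667…, 0 → sum = 1.606667…
V_2 = 1.606667… / l_2 = 1.606667… / 0.44 = 3.651515… → 3.652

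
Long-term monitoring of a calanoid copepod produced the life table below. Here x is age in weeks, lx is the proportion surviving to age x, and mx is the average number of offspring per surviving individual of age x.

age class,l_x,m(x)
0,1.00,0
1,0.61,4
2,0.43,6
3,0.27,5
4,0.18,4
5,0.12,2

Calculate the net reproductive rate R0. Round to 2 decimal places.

lx·mx by age: 0, 2.44, 2.58, 1.35, 0.72, 0.24
R0 = Σ lx·mx = 7.33 → 7.33

7.33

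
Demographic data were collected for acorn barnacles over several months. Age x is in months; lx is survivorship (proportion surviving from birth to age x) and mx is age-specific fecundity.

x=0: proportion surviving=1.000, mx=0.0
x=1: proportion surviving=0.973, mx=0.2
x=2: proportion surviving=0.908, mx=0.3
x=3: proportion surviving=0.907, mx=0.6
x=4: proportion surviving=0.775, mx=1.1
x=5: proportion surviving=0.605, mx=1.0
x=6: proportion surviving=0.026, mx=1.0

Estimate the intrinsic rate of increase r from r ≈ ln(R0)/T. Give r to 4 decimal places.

R0 = Σ lx·mx = 0 + 0.1946 + 0.2724 + 0.5442 + 0.8525 + 0.605 + 0.026 = 2.4947
Σ x·lx·mx = 8.963; T = 8.963/2.4947 = 3.59282…
r ≈ ln(R0)/T = ln(2.4947)/3.59282… = 0.254443… → 0.2544

0.2544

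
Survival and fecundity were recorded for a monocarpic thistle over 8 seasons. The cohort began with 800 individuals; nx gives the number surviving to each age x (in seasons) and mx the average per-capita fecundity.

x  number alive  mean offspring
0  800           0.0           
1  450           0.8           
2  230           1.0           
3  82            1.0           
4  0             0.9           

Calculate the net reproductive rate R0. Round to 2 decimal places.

0.84

lx = nx/n0 = nx/800: 1, 0.5625, 0.2875, 0.1025, 0
lx·mx by age: 0, 0.45, 0.2875, 0.1025, 0
R0 = Σ lx·mx = 0.84 → 0.84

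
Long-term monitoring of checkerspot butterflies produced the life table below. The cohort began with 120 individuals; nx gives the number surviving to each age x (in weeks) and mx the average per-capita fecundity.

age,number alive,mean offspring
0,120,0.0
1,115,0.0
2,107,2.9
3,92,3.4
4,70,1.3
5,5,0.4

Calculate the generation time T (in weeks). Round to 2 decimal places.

lx = nx/n0 = nx/120: 1, 0.95833…, 0.89167…, 0.76667…, 0.58333…, 0.04167…
lx·mx: 0, 0, 2.585833…, 2.606667…, 0.758333…, 0.016667… → R0 = 5.9675…
x·lx·mx: 0, 0, 5.171667…, 7.82…, 3.033333…, 0.083333… → Σ = 16.108333…
T = 16.108333… / 5.9675… = 2.699344… → 2.70

2.70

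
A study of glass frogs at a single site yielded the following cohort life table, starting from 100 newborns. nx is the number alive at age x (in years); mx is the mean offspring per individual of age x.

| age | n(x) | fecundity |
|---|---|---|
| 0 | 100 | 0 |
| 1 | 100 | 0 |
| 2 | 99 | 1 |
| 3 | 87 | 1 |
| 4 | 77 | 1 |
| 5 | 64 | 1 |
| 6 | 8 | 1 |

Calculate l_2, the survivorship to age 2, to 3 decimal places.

l_2 = n_2/n_0 = 99/100 = 0.99 → 0.990

0.990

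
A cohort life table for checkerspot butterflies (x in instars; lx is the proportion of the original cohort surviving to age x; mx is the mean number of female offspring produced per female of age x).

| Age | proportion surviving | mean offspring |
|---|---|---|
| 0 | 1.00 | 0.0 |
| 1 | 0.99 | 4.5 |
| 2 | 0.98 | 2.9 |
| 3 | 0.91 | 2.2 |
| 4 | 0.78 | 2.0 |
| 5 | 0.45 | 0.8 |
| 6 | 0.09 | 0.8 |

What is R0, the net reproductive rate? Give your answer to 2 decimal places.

lx·mx by age: 0, 4.455, 2.842, 2.002, 1.56, 0.36, 0.072
R0 = Σ lx·mx = 11.291 → 11.29

11.29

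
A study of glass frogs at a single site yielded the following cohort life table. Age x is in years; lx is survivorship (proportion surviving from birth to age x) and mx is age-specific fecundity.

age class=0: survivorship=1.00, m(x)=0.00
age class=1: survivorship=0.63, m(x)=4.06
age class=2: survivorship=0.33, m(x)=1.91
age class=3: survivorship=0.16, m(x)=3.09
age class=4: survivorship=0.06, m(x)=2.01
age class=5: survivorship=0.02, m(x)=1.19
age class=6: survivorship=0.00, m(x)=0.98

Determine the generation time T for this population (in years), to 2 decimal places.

1.54

lx·mx: 0, 2.5578, 0.6303, 0.4944, 0.1206, 0.0238, 0 → R0 = 3.8269
x·lx·mx: 0, 2.5578, 1.2606, 1.4832, 0.4824, 0.119, 0 → Σ = 5.903
T = 5.903 / 3.8269 = 1.542502… → 1.54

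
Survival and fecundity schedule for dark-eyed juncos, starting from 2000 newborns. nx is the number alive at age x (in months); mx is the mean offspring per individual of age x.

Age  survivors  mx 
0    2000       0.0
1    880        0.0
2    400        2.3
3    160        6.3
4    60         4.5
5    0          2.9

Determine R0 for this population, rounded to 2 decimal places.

lx = nx/n0 = nx/2000: 1, 0.44, 0.2, 0.08, 0.03, 0
lx·mx by age: 0, 0, 0.46, 0.504, 0.135, 0
R0 = Σ lx·mx = 1.099 → 1.10

1.10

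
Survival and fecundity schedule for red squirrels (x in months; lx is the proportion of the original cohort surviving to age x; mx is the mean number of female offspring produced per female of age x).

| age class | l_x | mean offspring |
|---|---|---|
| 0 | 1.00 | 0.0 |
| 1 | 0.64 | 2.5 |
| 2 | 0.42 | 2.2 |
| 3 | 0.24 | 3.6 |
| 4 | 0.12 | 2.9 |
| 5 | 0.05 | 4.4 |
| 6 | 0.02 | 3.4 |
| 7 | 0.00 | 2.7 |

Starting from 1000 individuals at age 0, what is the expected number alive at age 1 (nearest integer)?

Expected survivors = N0 · l_1 = 1000 × 0.64 = 640 → 640

640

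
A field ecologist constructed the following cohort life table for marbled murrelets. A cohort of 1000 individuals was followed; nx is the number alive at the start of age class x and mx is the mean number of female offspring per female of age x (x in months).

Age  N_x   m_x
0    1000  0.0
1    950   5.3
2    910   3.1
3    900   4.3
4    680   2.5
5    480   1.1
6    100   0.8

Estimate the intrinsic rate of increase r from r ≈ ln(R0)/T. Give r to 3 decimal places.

1.151

lx = nx/n0 = nx/1000: 1, 0.95, 0.91, 0.9, 0.68, 0.48, 0.1
R0 = Σ lx·mx = 0 + 5.035 + 2.821 + 3.87 + 1.7 + 0.528 + 0.08 = 14.034
Σ x·lx·mx = 32.207; T = 32.207/14.034 = 2.29493…
r ≈ ln(R0)/T = ln(14.034)/2.29493… = 1.15101… → 1.151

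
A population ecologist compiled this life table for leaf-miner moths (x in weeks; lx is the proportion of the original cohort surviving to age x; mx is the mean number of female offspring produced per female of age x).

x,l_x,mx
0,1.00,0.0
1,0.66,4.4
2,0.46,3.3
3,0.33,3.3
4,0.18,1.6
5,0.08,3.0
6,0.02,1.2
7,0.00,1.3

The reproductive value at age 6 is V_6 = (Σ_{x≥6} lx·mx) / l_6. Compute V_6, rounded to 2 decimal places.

1.20

lx·mx for x ≥ 6: 0.024, 0 → sum = 0.024
V_6 = 0.024 / l_6 = 0.024 / 0.02 = 1.2 → 1.20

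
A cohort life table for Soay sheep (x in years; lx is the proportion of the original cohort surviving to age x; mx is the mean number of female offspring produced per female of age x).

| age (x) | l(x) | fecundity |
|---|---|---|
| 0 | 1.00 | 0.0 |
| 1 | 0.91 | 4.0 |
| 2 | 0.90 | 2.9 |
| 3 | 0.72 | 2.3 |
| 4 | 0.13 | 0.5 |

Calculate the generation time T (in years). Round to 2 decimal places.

1.77

lx·mx: 0, 3.64, 2.61, 1.656, 0.065 → R0 = 7.971
x·lx·mx: 0, 3.64, 5.22, 4.968, 0.26 → Σ = 14.088
T = 14.088 / 7.971 = 1.767407… → 1.77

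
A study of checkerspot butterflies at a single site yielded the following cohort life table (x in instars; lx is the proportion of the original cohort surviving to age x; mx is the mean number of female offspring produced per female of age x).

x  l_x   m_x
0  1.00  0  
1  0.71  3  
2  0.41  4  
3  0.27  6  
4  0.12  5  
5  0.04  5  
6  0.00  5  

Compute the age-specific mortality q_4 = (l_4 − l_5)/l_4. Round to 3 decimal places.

q_4 = (l_4 − l_5) / l_4 = (0.12 − 0.04) / 0.12
     = 0.08 / 0.12 = 0.666667… → 0.667

0.667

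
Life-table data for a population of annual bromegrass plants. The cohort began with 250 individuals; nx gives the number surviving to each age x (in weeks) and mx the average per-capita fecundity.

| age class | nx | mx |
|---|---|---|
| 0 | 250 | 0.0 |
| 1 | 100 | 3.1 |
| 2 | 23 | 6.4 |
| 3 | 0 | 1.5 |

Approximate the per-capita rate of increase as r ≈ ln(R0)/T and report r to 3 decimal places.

lx = nx/n0 = nx/250: 1, 0.4, 0.092, 0
R0 = Σ lx·mx = 0 + 1.24 + 0.5888 + 0 = 1.8288
Σ x·lx·mx = 2.4176; T = 2.4176/1.8288 = 1.32196…
r ≈ ln(R0)/T = ln(1.8288)/1.32196… = 0.45664… → 0.457

0.457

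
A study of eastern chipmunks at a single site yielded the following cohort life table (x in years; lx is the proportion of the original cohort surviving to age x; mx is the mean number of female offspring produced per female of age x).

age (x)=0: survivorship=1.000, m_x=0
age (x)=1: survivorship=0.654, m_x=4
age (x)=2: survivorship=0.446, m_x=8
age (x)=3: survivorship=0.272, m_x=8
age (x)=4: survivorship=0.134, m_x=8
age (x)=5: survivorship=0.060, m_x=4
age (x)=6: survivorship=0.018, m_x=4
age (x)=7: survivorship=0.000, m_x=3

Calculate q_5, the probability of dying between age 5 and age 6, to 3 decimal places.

0.700

q_5 = (l_5 − l_6) / l_5 = (0.06 − 0.018) / 0.06
     = 0.042 / 0.06 = 0.7 → 0.700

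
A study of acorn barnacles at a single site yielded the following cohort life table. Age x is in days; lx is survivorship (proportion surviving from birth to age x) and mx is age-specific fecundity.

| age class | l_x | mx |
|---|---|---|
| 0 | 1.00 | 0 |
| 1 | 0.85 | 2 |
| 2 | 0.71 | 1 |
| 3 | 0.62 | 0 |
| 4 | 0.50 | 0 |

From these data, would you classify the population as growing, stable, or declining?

R0 = Σ lx·mx = 0 + 1.7 + 0.71 + 0 + 0 = 2.41
R0 > 1, so the population is growing.

growing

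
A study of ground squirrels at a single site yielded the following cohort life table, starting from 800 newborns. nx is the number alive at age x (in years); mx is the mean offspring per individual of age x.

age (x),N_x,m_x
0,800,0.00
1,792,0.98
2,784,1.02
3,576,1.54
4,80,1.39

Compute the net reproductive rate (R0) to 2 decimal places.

lx = nx/n0 = nx/800: 1, 0.99, 0.98, 0.72, 0.1
lx·mx by age: 0, 0.9702, 0.9996, 1.1088, 0.139
R0 = Σ lx·mx = 3.2176 → 3.22

3.22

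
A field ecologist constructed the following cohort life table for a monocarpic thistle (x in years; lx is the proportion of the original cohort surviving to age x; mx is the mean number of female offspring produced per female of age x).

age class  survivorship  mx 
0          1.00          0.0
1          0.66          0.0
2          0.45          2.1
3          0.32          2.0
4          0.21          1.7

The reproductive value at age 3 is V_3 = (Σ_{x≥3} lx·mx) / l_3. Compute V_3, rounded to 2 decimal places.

3.12

lx·mx for x ≥ 3: 0.64, 0.357 → sum = 0.997
V_3 = 0.997 / l_3 = 0.997 / 0.32 = 3.115625 → 3.12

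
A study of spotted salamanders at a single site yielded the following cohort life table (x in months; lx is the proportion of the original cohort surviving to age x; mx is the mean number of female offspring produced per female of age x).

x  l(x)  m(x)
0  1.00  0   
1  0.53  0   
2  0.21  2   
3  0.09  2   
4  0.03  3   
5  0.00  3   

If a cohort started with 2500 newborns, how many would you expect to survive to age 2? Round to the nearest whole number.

525

Expected survivors = N0 · l_2 = 2500 × 0.21 = 525 → 525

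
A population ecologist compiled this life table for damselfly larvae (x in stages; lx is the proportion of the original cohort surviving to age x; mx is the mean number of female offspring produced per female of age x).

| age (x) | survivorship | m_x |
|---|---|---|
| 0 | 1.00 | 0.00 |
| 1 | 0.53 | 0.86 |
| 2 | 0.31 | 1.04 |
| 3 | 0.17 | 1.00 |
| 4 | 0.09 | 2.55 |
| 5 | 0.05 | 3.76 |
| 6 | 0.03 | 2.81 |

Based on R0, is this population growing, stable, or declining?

growing

R0 = Σ lx·mx = 0 + 0.4558 + 0.3224 + 0.17 + 0.2295 + 0.188 + 0.0843 = 1.45
R0 > 1, so the population is growing.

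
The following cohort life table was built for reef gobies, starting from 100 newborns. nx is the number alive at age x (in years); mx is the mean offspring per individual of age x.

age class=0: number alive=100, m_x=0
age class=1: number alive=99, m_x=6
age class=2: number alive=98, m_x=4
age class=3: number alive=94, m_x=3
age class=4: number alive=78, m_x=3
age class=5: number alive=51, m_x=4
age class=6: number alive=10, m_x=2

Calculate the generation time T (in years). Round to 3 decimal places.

lx = nx/n0 = nx/100: 1, 0.99, 0.98, 0.94, 0.78, 0.51, 0.1
lx·mx: 0, 5.94, 3.92, 2.82, 2.34, 2.04, 0.2 → R0 = 17.26
x·lx·mx: 0, 5.94, 7.84, 8.46, 9.36, 10.2, 1.2 → Σ = 43
T = 43 / 17.26 = 2.491309… → 2.491

2.491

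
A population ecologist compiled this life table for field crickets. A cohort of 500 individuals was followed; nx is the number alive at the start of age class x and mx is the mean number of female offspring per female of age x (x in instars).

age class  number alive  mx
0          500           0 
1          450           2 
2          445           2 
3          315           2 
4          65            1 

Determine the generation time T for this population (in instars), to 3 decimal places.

lx = nx/n0 = nx/500: 1, 0.9, 0.89, 0.63, 0.13
lx·mx: 0, 1.8, 1.78, 1.26, 0.13 → R0 = 4.97
x·lx·mx: 0, 1.8, 3.56, 3.78, 0.52 → Σ = 9.66
T = 9.66 / 4.97 = 1.943662… → 1.944

1.944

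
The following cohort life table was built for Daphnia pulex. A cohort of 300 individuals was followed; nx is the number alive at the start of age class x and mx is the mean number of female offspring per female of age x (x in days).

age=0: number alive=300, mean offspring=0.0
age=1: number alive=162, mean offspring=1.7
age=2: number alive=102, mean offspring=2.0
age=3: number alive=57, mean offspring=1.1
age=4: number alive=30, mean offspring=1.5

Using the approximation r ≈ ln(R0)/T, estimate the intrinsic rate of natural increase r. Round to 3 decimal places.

lx = nx/n0 = nx/300: 1, 0.54, 0.34, 0.19, 0.1
R0 = Σ lx·mx = 0 + 0.918 + 0.68 + 0.209 + 0.15 = 1.957
Σ x·lx·mx = 3.505; T = 3.505/1.957 = 1.79101…
r ≈ ln(R0)/T = ln(1.957)/1.79101… = 0.37488… → 0.375

0.375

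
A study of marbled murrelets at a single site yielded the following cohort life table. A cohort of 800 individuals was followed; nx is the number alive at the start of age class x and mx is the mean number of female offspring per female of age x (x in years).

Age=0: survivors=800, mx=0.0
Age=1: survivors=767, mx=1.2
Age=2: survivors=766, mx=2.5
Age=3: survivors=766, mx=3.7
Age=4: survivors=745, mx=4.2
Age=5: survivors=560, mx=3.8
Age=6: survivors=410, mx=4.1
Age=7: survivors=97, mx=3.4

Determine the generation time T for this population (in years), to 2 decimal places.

3.77

lx = nx/n0 = nx/800: 1, 0.95875, 0.9575, 0.9575, 0.93125, 0.7, 0.5125, 0.12125
lx·mx: 0, 1.1505, 2.39375, 3.54275, 3.91125, 2.66, 2.10125, 0.41225 → R0 = 16.17175
x·lx·mx: 0, 1.1505, 4.7875, 10.62825, 15.645, 13.3, 12.6075, 2.88575 → Σ = 61.0045
T = 61.0045 / 16.17175 = 3.772288… → 3.77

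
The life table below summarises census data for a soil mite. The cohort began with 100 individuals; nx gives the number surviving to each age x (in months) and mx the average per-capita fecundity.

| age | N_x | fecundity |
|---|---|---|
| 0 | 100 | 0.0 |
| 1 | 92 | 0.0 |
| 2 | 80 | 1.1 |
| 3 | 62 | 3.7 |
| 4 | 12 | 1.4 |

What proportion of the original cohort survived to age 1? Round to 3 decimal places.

0.920

l_1 = n_1/n_0 = 92/100 = 0.92 → 0.920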